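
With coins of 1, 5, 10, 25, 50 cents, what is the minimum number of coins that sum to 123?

123 = 2×50 + 2×10 + 3×1
Total coins = 2 + 2 + 3 = 7

7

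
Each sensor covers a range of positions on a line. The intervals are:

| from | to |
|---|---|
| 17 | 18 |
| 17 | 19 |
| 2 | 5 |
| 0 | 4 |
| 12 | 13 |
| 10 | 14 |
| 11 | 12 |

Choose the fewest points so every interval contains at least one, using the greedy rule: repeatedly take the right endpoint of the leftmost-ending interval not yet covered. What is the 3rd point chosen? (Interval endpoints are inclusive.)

18

Sort by right endpoint; whenever an interval is uncovered, place a point at its right end.
Sorted: [0,4] [2,5] [11,12] [12,13] [10,14] [17,18] [17,19]
{[0,4],[2,5]} hit by 4; {[11,12],[12,13],[10,14]} hit by 12; {[17,18],[17,19]} hit by 18.
Points: 4, 12, 18 (3 total).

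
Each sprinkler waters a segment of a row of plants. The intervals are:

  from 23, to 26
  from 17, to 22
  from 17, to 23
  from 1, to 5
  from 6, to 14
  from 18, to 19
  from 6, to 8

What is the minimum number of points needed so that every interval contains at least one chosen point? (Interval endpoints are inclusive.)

Sort by right endpoint; whenever an interval is uncovered, place a point at its right end.
By right end: [1,5]  [6,8]  [6,14]  [18,19]  [17,22]  [17,23]  [23,26]
[1,5] uncovered → point at 5; [6,8] uncovered → point at 8; [18,19] uncovered → point at 19; [23,26] uncovered → point at 26.
Points: 5, 8, 19, 26 (4 total).

4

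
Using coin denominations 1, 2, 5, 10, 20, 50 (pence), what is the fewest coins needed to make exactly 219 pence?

8

Use the largest denomination that fits, subtract, and repeat.
219 = 4×50 + 1×10 + 1×5 + 2×2
Total coins = 4 + 1 + 1 + 2 = 8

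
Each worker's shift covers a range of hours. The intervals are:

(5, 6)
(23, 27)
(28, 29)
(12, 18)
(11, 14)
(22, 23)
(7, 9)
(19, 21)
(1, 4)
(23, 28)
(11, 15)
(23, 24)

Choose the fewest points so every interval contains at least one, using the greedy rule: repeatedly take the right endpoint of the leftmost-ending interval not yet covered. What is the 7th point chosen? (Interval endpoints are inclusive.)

29

Process intervals by earliest right end; each time one isn't hit yet, stab at its right endpoint.
Sorted: [1,4] [5,6] [7,9] [11,14] [11,15] [12,18] [19,21] [22,23] [23,24] [23,27] [23,28] [28,29]
{[1,4]} hit by 4; {[5,6]} hit by 6; {[7,9]} hit by 9; {[11,14],[11,15],[12,18]} hit by 14; {[19,21]} hit by 21; {[22,23],[23,24],[23,27],[23,28]} hit by 23; {[28,29]} hit by 29.
Points: 4, 6, 9, 14, 21, 23, 29 (7 total).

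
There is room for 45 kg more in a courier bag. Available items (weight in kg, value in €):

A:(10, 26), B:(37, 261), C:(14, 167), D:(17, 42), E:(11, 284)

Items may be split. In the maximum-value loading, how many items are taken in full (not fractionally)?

2

Order: E (284/11=25.82) > C (167/14=11.93) > B (261/37=7.05) > A (26/10=2.60) > D (42/17=2.47)
Fill: take E (11 @ 284) → take C (14 @ 167) → take 20/37 of B → 141.08; 45/45 used.
2 item(s) taken whole; one partial (take 20/37 of B).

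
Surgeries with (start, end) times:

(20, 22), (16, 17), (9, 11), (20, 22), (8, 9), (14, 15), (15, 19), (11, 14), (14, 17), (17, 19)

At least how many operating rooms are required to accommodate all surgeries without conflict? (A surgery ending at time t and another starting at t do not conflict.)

starts: [8, 9, 11, 14, 14, 15, 16, 17, 20, 20]
ends:   [9, 11, 14, 15, 17, 17, 19, 19, 22, 22]
s8→1 e9→0 s9→1 e11→0 s11→1 e14→0 s14→1 s14→2 e15→1 s15→2 s16→3  — peak 3.

3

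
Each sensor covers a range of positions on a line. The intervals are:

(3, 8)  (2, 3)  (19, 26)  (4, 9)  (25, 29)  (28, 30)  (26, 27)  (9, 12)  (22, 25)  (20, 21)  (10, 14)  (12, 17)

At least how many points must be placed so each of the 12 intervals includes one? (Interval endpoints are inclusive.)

By right end: [2,3]  [3,8]  [4,9]  [9,12]  [10,14]  [12,17]  [20,21]  [22,25]  [19,26]  [26,27]  [25,29]  [28,30]
[2,3] uncovered → point at 3; [4,9] uncovered → point at 9; [10,14] uncovered → point at 14; [20,21] uncovered → point at 21; [22,25] uncovered → point at 25; [26,27] uncovered → point at 27; [28,30] uncovered → point at 30.
Points: 3, 9, 14, 21, 25, 27, 30 (7 total).

7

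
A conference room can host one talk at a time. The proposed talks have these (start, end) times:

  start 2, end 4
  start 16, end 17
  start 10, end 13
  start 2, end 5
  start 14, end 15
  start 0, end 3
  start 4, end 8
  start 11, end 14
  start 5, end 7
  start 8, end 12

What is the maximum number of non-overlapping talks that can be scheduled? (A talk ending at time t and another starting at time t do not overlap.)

Sort by end time and greedily take each interval whose start is ≥ the last chosen end.
Sorted by end: (0,3)  (2,4)  (2,5)  (5,7)  (4,8)  (8,12)  (10,13)  (11,14)  (14,15)  (16,17)
take (0,3); skip (2,5); take (5,7); take (8,12); skip (10,13); skip (11,14); take (14,15); take (16,17).
Selected 5 talks.

5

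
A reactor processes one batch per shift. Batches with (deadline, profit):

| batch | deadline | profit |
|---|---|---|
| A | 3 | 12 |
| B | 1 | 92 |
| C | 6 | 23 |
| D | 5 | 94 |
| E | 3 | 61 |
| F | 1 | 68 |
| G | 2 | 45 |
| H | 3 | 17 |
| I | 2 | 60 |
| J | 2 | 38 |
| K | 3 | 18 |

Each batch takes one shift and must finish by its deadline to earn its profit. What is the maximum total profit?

330

Sort by profit descending; place each in the latest free slot ≤ its deadline.
Profit order: D=94 B=92 F=68 E=61 I=60 G=45 J=38 C=23 K=18 H=17 A=12
Assign: D→slot 5, B→slot 1, F skipped, E→slot 3, I→slot 2, G skipped, J skipped, C→slot 6, K skipped, H skipped, A skipped.
Slots: [1:B] [2:I] [3:E] [5:D] [6:C]
Profit = 92 + 60 + 61 + 94 + 23 = 330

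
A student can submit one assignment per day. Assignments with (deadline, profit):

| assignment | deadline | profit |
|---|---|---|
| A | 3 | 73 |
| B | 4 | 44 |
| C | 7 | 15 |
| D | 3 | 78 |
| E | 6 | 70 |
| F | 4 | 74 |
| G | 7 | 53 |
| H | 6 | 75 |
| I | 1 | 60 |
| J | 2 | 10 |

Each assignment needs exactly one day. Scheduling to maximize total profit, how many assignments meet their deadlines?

7

Take jobs in profit order; each goes to the latest open slot no later than its deadline.
By profit: D(d3,78), H(d6,75), F(d4,74), A(d3,73), E(d6,70), I(d1,60), G(d7,53), B(d4,44), C(d7,15), J(d2,10)
D→slot 3; H→slot 6; F→slot 4; A→slot 2; E→slot 5; I→slot 1; G→slot 7; B skipped; C skipped; J skipped.
7 of 10 scheduled.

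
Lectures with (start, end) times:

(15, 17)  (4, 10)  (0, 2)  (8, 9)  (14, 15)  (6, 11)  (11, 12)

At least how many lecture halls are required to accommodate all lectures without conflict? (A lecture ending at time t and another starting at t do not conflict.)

Count concurrent intervals with a sweep; the peak is the room count.
starts: [0, 4, 6, 8, 11, 14, 15]
ends:   [2, 9, 10, 11, 12, 15, 17]
s0→1 e2→0 s4→1 s6→2 s8→3  — peak 3.

3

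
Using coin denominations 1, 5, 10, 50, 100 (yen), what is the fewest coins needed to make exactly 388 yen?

Greedy: take as many of the largest coin as possible, then repeat with the remainder.
388 − 3×100→88 − 1×50→38 − 3×10→8 − 1×5→3 − 3×1→0
Total coins = 3 + 1 + 3 + 1 + 3 = 11

11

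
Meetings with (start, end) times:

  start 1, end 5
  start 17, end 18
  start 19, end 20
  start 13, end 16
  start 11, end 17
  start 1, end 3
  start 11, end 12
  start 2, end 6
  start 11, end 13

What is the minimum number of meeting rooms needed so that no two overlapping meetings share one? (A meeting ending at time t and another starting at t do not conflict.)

Events (time:±→running): 1:+→1 1:+→2 2:+→3 … peak 3.

3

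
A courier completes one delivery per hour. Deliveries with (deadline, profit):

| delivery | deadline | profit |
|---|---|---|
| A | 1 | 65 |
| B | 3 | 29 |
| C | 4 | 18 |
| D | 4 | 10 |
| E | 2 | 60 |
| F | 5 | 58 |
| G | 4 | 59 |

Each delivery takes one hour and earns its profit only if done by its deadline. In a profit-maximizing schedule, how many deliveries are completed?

5

Take jobs in profit order; each goes to the latest open slot no later than its deadline.
Profit order: A=65 E=60 G=59 F=58 B=29 C=18 D=10
Assign: A→slot 1, E→slot 2, G→slot 4, F→slot 5, B→slot 3, C skipped, D skipped.
Slots: [1:A] [2:E] [3:B] [4:G] [5:F]
5 of 7 scheduled.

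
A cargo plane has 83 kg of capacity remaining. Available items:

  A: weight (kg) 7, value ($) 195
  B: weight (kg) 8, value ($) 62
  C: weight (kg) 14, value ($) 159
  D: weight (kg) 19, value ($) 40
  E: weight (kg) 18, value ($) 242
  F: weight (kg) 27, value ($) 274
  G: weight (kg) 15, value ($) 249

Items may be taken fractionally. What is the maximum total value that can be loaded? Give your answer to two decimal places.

Greedy by value/weight ratio, highest first.
Order: A (195/7=27.86) > G (249/15=16.60) > E (242/18=13.44) > C (159/14=11.36) > F (274/27=10.15) > B (62/8=7.75) > D (40/19=2.11)
Fill: take A (7 @ 195) → take G (15 @ 249) → take E (18 @ 242) → take C (14 @ 159) → take F (27 @ 274) → take 2/8 of B → 15.50; 83/83 used.
Total value = 1134.50

1134.50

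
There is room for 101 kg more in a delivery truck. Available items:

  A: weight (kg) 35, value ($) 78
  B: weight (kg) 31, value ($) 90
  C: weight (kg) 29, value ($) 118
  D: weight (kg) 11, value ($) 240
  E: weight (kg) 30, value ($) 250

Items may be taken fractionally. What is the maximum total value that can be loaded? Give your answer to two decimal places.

698.00

Sort by value per unit weight and fill in that order.
Order: D (240/11=21.82) > E (250/30=8.33) > C (118/29=4.07) > B (90/31=2.90) > A (78/35=2.23)
Fill: take D (11 @ 240) → take E (30 @ 250) → take C (29 @ 118) → take B (31 @ 90); 101/101 used.
Total value = 698.00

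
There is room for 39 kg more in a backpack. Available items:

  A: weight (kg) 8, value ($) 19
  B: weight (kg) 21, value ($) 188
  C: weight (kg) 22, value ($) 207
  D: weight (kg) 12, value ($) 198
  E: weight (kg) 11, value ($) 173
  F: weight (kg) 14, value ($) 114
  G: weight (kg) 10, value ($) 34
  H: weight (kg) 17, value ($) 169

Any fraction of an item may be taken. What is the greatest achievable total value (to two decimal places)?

530.06

Order: D (198/12=16.50) > E (173/11=15.73) > H (169/17=9.94) > C (207/22=9.41) > B (188/21=8.95) > F (114/14=8.14) > G (34/10=3.40) > A (19/8=2.38)
Fill: take D (12 @ 198) → take E (11 @ 173) → take 16/17 of H → 159.06; 39/39 used.
Total value = 530.06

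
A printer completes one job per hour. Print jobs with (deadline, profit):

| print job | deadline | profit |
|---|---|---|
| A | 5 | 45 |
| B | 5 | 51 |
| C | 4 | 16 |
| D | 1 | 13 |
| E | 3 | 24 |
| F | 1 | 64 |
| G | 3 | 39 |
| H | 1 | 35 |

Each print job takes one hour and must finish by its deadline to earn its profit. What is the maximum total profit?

Take jobs in profit order; each goes to the latest open slot no later than its deadline.
Profit order: F=64 B=51 A=45 G=39 H=35 E=24 C=16 D=13
Assign: F→slot 1, B→slot 5, A→slot 4, G→slot 3, H skipped, E→slot 2, C skipped, D skipped.
Slots: [1:F] [2:E] [3:G] [4:A] [5:B]
Profit = 64 + 24 + 39 + 45 + 51 = 223

223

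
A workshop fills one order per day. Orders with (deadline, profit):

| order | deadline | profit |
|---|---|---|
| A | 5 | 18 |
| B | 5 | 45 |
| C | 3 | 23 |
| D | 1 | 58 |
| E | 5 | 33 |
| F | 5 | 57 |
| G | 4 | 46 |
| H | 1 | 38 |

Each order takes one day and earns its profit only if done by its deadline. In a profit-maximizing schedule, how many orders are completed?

Take jobs in profit order; each goes to the latest open slot no later than its deadline.
Profit order: D=58 F=57 G=46 B=45 H=38 E=33 C=23 A=18
Assign: D→slot 1, F→slot 5, G→slot 4, B→slot 3, H skipped, E→slot 2, C skipped, A skipped.
Slots: [1:D] [2:E] [3:B] [4:G] [5:F]
5 of 8 scheduled.

5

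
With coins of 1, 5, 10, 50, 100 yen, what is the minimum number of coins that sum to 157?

5

Greedy: take as many of the largest coin as possible, then repeat with the remainder.
157 − 1×100→57 − 1×50→7 − 1×5→2 − 2×1→0
Total coins = 1 + 1 + 1 + 2 = 5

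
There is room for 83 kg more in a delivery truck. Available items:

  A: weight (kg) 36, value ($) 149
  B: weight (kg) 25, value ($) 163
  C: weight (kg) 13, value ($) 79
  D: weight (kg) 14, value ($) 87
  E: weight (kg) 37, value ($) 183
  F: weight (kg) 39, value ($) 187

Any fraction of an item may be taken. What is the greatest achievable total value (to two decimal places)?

Order: B (163/25=6.52) > D (87/14=6.21) > C (79/13=6.08) > E (183/37=4.95) > F (187/39=4.79) > A (149/36=4.14)
Fill: take B (25 @ 163) → take D (14 @ 87) → take C (13 @ 79) → take 31/37 of E → 153.32; 83/83 used.
Total value = 482.32

482.32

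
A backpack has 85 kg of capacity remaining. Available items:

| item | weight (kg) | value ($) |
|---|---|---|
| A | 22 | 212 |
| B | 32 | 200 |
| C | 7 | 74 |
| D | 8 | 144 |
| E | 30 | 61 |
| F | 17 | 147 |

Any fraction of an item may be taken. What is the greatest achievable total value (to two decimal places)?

Ratios (sorted): D 18.00, C 10.57, A 9.64, F 8.65, B 6.25, E 2.03
take D (8 @ 144); take C (7 @ 74); take A (22 @ 212); take F (17 @ 147); take 31/32 of B → 193.75. Capacity used 85/85.
Total value = 770.75

770.75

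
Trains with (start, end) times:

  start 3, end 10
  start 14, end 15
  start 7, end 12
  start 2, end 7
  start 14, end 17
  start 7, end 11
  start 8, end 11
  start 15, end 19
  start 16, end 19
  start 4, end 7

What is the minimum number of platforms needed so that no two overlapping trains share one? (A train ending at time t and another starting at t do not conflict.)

Count concurrent intervals with a sweep; the peak is the room count.
Events (time:±→running): 2:+→1 3:+→2 4:+→3 7:-→2 7:-→1 7:+→2 7:+→3 8:+→4 … peak 4.

4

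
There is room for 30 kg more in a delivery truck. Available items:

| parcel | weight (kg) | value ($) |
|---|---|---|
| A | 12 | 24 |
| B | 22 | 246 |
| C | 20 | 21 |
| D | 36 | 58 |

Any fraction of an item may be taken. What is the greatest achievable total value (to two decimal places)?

262.00

Greedy by value/weight ratio, highest first.
Ratios (sorted): B 11.18, A 2.00, D 1.61, C 1.05
take B (22 @ 246); take 8/12 of A → 16.00. Capacity used 30/30.
Total value = 262.00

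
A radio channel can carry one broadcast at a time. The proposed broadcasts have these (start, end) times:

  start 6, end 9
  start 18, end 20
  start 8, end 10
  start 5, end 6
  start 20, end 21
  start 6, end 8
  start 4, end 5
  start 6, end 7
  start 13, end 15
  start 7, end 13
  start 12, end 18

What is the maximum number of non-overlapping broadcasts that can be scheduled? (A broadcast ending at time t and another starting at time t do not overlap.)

Sorted by end: (4,5)  (5,6)  (6,7)  (6,8)  (6,9)  (8,10)  (7,13)  (13,15)  (12,18)  (18,20)  (20,21)
take (4,5); take (5,6); take (6,7); skip (6,9); take (8,10); take (13,15); take (18,20); take (20,21).
Selected 7 broadcasts.

7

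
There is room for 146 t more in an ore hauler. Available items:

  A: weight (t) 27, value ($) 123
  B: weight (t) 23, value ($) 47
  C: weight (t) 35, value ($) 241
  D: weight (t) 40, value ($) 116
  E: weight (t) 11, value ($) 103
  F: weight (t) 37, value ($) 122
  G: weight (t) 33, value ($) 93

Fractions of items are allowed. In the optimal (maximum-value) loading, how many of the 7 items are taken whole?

Ratios (sorted): E 9.36, C 6.89, A 4.56, F 3.30, D 2.90, G 2.82, B 2.04
take E (11 @ 103); take C (35 @ 241); take A (27 @ 123); take F (37 @ 122); take 36/40 of D → 104.40. Capacity used 146/146.
4 item(s) taken whole; one partial (take 36/40 of D).

4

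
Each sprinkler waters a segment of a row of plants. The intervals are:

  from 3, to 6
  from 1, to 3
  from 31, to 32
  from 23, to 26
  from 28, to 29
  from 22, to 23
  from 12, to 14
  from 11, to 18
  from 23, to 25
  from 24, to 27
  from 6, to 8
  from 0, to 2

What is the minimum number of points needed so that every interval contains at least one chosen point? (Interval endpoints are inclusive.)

7

Process intervals by earliest right end; each time one isn't hit yet, stab at its right endpoint.
Sorted: [0,2] [1,3] [3,6] [6,8] [12,14] [11,18] [22,23] [23,25] [23,26] [24,27] [28,29] [31,32]
{[0,2],[1,3]} hit by 2; {[3,6],[6,8]} hit by 6; {[12,14],[11,18]} hit by 14; {[22,23],[23,25],[23,26]} hit by 23; {[24,27]} hit by 27; {[28,29]} hit by 29; {[31,32]} hit by 32.
Points: 2, 6, 14, 23, 27, 29, 32 (7 total).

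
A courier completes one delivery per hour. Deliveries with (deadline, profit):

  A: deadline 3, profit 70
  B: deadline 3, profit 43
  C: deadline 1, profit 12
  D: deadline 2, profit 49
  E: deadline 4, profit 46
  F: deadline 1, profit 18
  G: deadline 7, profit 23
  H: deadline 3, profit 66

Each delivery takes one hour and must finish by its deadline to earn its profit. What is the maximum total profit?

Take jobs in profit order; each goes to the latest open slot no later than its deadline.
By profit: A(d3,70), H(d3,66), D(d2,49), E(d4,46), B(d3,43), G(d7,23), F(d1,18), C(d1,12)
A→slot 3; H→slot 2; D→slot 1; E→slot 4; B skipped; G→slot 7; F skipped; C skipped.
Profit = 49 + 66 + 70 + 46 + 23 = 254

254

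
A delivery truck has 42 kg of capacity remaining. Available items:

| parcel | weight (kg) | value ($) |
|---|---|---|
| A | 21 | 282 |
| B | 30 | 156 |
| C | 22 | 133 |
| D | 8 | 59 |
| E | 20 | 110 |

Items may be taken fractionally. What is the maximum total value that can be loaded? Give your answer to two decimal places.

419.59

Order: A (282/21=13.43) > D (59/8=7.38) > C (133/22=6.05) > E (110/20=5.50) > B (156/30=5.20)
Fill: take A (21 @ 282) → take D (8 @ 59) → take 13/22 of C → 78.59; 42/42 used.
Total value = 419.59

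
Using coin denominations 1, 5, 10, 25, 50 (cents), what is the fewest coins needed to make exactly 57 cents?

4

57 − 1×50→7 − 1×5→2 − 2×1→0
Total coins = 1 + 1 + 2 = 4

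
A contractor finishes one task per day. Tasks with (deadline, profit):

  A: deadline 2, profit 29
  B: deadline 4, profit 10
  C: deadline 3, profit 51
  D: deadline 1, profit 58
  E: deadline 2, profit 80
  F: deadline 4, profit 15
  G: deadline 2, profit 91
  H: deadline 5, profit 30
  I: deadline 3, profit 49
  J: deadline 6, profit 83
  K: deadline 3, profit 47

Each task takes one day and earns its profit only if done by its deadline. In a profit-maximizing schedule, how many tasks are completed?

6

By profit: G(d2,91), J(d6,83), E(d2,80), D(d1,58), C(d3,51), I(d3,49), K(d3,47), H(d5,30), A(d2,29), F(d4,15), B(d4,10)
G→slot 2; J→slot 6; E→slot 1; D skipped; C→slot 3; I skipped; K skipped; H→slot 5; A skipped; F→slot 4; B skipped.
6 of 11 scheduled.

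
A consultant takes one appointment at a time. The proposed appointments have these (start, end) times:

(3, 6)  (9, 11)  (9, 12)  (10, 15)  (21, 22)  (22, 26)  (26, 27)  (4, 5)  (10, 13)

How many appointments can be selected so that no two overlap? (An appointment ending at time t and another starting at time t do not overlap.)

5

Sorted by end: (4,5)  (3,6)  (9,11)  (9,12)  (10,13)  (10,15)  (21,22)  (22,26)  (26,27)
take (4,5); take (9,11); skip (10,13); take (21,22); take (22,26); take (26,27).
Selected 5 appointments.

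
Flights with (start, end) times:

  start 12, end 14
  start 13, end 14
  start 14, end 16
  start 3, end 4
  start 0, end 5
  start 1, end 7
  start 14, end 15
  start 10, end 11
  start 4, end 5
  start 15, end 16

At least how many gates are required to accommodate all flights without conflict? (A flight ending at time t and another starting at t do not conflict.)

3

Count concurrent intervals with a sweep; the peak is the room count.
starts: [0, 1, 3, 4, 10, 12, 13, 14, 14, 15]
ends:   [4, 5, 5, 7, 11, 14, 14, 15, 16, 16]
s0→1 s1→2 s3→3  — peak 3.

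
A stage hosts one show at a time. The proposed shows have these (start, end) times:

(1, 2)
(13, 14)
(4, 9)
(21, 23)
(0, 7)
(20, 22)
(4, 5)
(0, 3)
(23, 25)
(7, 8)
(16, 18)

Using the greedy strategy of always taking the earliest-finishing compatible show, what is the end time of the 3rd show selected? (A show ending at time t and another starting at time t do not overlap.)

8

Greedy by earliest finish: after sorting by end time, pick each interval compatible with the last pick.
Sorted by end: (1,2)  (0,3)  (4,5)  (0,7)  (7,8)  (4,9)  (13,14)  (16,18)  (20,22)  (21,23)  (23,25)
take (1,2); skip (0,3); take (4,5); take (7,8); take (13,14); take (16,18); take (20,22); take (23,25).
Selected: (1,2) (4,5) (7,8) (13,14) (16,18) (20,22) (23,25)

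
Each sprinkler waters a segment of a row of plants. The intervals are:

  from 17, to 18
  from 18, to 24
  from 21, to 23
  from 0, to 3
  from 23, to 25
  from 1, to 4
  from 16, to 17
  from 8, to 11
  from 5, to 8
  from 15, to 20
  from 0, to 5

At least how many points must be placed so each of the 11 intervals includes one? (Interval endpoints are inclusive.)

By right end: [0,3]  [1,4]  [0,5]  [5,8]  [8,11]  [16,17]  [17,18]  [15,20]  [21,23]  [18,24]  [23,25]
[0,3] uncovered → point at 3; [5,8] uncovered → point at 8; [16,17] uncovered → point at 17; [21,23] uncovered → point at 23.
Points: 3, 8, 17, 23 (4 total).

4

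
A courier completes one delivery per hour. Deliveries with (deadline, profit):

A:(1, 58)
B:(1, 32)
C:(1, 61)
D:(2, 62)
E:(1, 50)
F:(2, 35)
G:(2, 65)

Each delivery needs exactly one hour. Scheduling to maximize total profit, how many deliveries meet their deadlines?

2

Profit order: G=65 D=62 C=61 A=58 E=50 F=35 B=32
Assign: G→slot 2, D→slot 1, C skipped, A skipped, E skipped, F skipped, B skipped.
Slots: [1:D] [2:G]
2 of 7 scheduled.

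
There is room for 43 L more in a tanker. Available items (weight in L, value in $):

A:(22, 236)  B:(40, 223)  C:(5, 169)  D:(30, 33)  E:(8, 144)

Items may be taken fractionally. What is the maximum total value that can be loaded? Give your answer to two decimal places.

Ratios (sorted): C 33.80, E 18.00, A 10.73, B 5.58, D 1.10
take C (5 @ 169); take E (8 @ 144); take A (22 @ 236); take 8/40 of B → 44.60. Capacity used 43/43.
Total value = 593.60

593.60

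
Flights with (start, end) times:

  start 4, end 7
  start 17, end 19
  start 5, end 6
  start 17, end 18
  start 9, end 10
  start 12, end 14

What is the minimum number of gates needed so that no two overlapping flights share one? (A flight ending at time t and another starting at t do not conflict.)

2

starts: [4, 5, 9, 12, 17, 17]
ends:   [6, 7, 10, 14, 18, 19]
s4→1 s5→2  — peak 2.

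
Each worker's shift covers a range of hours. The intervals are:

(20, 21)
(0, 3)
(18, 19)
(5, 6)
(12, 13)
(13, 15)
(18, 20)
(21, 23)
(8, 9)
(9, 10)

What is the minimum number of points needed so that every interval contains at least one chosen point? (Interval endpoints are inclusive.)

6

Sort by right endpoint; whenever an interval is uncovered, place a point at its right end.
By right end: [0,3]  [5,6]  [8,9]  [9,10]  [12,13]  [13,15]  [18,19]  [18,20]  [20,21]  [21,23]
[0,3] uncovered → point at 3; [5,6] uncovered → point at 6; [8,9] uncovered → point at 9; [12,13] uncovered → point at 13; [18,19] uncovered → point at 19; [20,21] uncovered → point at 21.
Points: 3, 6, 9, 13, 19, 21 (6 total).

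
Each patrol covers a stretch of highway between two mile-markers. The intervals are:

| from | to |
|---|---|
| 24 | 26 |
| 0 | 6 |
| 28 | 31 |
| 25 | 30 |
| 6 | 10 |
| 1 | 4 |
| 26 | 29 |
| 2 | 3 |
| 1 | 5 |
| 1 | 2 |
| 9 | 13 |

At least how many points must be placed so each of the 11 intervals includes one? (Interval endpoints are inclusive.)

4

Sorted: [1,2] [2,3] [1,4] [1,5] [0,6] [6,10] [9,13] [24,26] [26,29] [25,30] [28,31]
{[1,2],[2,3],[1,4],[1,5],[0,6]} hit by 2; {[6,10],[9,13]} hit by 10; {[24,26],[26,29],[25,30]} hit by 26; {[28,31]} hit by 31.
Points: 2, 10, 26, 31 (4 total).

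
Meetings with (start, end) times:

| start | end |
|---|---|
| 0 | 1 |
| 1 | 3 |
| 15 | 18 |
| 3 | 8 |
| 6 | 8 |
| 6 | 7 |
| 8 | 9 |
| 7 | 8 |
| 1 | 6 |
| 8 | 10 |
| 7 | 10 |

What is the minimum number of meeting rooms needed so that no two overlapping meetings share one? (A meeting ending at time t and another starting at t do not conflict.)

Events (time:±→running): 0:+→1 1:-→0 1:+→1 1:+→2 3:-→1 3:+→2 6:-→1 6:+→2 6:+→3 7:-→2 7:+→3 7:+→4 … peak 4.

4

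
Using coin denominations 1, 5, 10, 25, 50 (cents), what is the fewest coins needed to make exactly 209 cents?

Greedy: take as many of the largest coin as possible, then repeat with the remainder.
209 − 4×50→9 − 1×5→4 − 4×1→0
Total coins = 4 + 1 + 4 = 9

9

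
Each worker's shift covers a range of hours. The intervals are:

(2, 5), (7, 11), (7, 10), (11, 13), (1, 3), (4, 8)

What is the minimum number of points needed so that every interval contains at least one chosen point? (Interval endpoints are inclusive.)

3

Process intervals by earliest right end; each time one isn't hit yet, stab at its right endpoint.
Sorted: [1,3] [2,5] [4,8] [7,10] [7,11] [11,13]
{[1,3],[2,5]} hit by 3; {[4,8],[7,10],[7,11]} hit by 8; {[11,13]} hit by 13.
Points: 3, 8, 13 (3 total).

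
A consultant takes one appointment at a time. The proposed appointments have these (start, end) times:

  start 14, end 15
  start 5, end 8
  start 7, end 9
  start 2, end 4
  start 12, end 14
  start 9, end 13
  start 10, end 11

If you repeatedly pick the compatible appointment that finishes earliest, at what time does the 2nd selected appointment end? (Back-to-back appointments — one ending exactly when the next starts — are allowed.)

8

Order by finish time; keep every interval that doesn't clash with the previous kept one.
Sorted by end: (2,4)  (5,8)  (7,9)  (10,11)  (9,13)  (12,14)  (14,15)
take (2,4); take (5,8); skip (7,9); take (10,11); take (12,14); take (14,15).
Selected: (2,4) (5,8) (10,11) (12,14) (14,15)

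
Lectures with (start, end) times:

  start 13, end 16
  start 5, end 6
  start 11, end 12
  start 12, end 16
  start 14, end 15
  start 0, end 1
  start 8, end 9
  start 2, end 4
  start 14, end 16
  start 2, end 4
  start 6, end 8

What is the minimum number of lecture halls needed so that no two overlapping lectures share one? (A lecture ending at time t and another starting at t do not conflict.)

4

starts: [0, 2, 2, 5, 6, 8, 11, 12, 13, 14, 14]
ends:   [1, 4, 4, 6, 8, 9, 12, 15, 16, 16, 16]
s0→1 e1→0 s2→1 s2→2 e4→1 e4→0 s5→1 e6→0 s6→1 e8→0 s8→1 e9→0 s11→1 e12→0 s12→1 s13→2 s14→3 s14→4  — peak 4.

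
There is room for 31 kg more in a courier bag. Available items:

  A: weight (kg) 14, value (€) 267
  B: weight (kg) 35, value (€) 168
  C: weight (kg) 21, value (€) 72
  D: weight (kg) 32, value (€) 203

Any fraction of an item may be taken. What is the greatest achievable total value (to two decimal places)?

Ratios (sorted): A 19.07, D 6.34, B 4.80, C 3.43
take A (14 @ 267); take 17/32 of D → 107.84. Capacity used 31/31.
Total value = 374.84

374.84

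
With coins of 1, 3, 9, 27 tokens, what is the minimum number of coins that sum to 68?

68 − 2×27→14 − 1×9→5 − 1×3→2 − 2×1→0
Total coins = 2 + 1 + 1 + 2 = 6

6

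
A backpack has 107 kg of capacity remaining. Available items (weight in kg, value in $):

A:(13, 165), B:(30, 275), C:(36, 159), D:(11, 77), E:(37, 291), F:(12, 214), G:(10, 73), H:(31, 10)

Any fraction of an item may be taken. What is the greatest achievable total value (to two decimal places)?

Sort by value per unit weight and fill in that order.
Order: F (214/12=17.83) > A (165/13=12.69) > B (275/30=9.17) > E (291/37=7.86) > G (73/10=7.30) > D (77/11=7.00) > C (159/36=4.42) > H (10/31=0.32)
Fill: take F (12 @ 214) → take A (13 @ 165) → take B (30 @ 275) → take E (37 @ 291) → take G (10 @ 73) → take 5/11 of D → 35.00; 107/107 used.
Total value = 1053.00

1053.00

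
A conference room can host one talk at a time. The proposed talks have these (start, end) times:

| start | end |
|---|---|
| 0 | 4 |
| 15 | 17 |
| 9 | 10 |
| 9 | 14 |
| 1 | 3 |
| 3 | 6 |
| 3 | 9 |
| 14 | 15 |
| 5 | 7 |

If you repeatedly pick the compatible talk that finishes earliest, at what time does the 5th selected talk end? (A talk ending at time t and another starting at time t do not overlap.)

17

Sorted by end: (1,3)  (0,4)  (3,6)  (5,7)  (3,9)  (9,10)  (9,14)  (14,15)  (15,17)
take (1,3); take (3,6); skip (3,9); take (9,10); take (14,15); take (15,17).
Selected: (1,3) (3,6) (9,10) (14,15) (15,17)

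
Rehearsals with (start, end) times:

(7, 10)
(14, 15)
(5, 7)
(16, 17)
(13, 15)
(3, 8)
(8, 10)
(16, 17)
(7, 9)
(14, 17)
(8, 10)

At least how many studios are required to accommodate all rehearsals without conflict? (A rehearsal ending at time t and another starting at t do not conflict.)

4

Events (time:±→running): 3:+→1 5:+→2 7:-→1 7:+→2 7:+→3 8:-→2 8:+→3 8:+→4 … peak 4.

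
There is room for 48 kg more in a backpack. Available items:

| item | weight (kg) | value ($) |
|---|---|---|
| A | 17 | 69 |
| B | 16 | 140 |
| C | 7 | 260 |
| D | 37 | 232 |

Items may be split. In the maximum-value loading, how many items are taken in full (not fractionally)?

2

Ratios (sorted): C 37.14, B 8.75, D 6.27, A 4.06
take C (7 @ 260); take B (16 @ 140); take 25/37 of D → 156.76. Capacity used 48/48.
2 item(s) taken whole; one partial (take 25/37 of D).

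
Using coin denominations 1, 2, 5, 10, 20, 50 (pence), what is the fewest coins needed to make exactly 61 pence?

61 − 1×50→11 − 1×10→1 − 1×1→0
Total coins = 1 + 1 + 1 = 3

3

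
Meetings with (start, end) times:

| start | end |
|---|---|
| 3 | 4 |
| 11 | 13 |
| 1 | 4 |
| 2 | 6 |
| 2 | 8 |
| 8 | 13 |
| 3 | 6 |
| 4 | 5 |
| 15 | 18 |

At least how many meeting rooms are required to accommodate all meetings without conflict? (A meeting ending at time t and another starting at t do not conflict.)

5

Count concurrent intervals with a sweep; the peak is the room count.
starts: [1, 2, 2, 3, 3, 4, 8, 11, 15]
ends:   [4, 4, 5, 6, 6, 8, 13, 13, 18]
s1→1 s2→2 s2→3 s3→4 s3→5  — peak 5.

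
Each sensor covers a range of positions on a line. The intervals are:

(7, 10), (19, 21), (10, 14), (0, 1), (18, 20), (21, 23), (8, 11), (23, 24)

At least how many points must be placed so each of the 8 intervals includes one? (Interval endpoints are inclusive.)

Sort by right endpoint; whenever an interval is uncovered, place a point at its right end.
By right end: [0,1]  [7,10]  [8,11]  [10,14]  [18,20]  [19,21]  [21,23]  [23,24]
[0,1] uncovered → point at 1; [7,10] uncovered → point at 10; [18,20] uncovered → point at 20; [21,23] uncovered → point at 23.
Points: 1, 10, 20, 23 (4 total).

4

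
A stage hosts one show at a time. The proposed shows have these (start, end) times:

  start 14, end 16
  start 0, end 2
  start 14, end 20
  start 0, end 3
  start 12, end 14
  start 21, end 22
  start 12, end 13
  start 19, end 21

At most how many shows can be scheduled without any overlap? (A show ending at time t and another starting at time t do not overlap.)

5

Sorted by end: (0,2)  (0,3)  (12,13)  (12,14)  (14,16)  (14,20)  (19,21)  (21,22)
take (0,2); take (12,13); skip (12,14); take (14,16); take (19,21); take (21,22).
Selected 5 shows.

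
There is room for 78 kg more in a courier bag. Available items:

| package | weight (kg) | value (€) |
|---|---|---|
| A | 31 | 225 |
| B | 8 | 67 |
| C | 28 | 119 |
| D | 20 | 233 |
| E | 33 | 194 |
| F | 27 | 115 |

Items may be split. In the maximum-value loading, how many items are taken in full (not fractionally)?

3

Sort by value per unit weight and fill in that order.
Ratios (sorted): D 11.65, B 8.38, A 7.26, E 5.88, F 4.26, C 4.25
take D (20 @ 233); take B (8 @ 67); take A (31 @ 225); take 19/33 of E → 111.70. Capacity used 78/78.
3 item(s) taken whole; one partial (take 19/33 of E).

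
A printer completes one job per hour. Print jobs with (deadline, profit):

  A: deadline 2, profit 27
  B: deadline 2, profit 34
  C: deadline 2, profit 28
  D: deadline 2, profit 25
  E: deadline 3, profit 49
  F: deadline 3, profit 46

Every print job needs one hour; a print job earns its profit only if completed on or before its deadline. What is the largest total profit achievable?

129

Sort by profit descending; place each in the latest free slot ≤ its deadline.
Profit order: E=49 F=46 B=34 C=28 A=27 D=25
Assign: E→slot 3, F→slot 2, B→slot 1, C skipped, A skipped, D skipped.
Slots: [1:B] [2:F] [3:E]
Profit = 34 + 46 + 49 = 129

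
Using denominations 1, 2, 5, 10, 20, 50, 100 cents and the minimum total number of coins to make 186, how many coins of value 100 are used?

Greedy: take as many of the largest coin as possible, then repeat with the remainder.
186 = 1×100 + 1×50 + 1×20 + 1×10 + 1×5 + 1×1
Count of 100: 1

1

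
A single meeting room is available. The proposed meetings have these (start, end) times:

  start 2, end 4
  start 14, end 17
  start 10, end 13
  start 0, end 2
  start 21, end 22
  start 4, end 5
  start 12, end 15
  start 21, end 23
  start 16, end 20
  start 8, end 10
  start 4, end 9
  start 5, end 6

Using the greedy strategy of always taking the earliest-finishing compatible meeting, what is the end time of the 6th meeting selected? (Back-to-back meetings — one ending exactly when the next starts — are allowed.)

13

By end time: (0,2), (2,4), (4,5), (5,6), (4,9), (8,10), (10,13), (12,15), (14,17), (16,20), (21,22), (21,23).
Pick (0,2); next start ≥ 2 → (2,4); next start ≥ 4 → (4,5); next start ≥ 5 → (5,6); next start ≥ 6 → (8,10); next start ≥ 10 → (10,13); next start ≥ 13 → (14,17); next start ≥ 17 → (21,22).
Selected: (0,2) (2,4) (4,5) (5,6) (8,10) (10,13) (14,17) (21,22)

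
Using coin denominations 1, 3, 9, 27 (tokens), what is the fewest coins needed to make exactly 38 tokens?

38 = 1×27 + 1×9 + 2×1
Total coins = 1 + 1 + 2 = 4

4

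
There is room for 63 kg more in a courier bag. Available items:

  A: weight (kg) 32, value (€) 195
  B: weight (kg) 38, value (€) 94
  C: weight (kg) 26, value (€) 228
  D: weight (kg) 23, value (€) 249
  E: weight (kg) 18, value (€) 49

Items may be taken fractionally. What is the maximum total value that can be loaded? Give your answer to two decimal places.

Ratios (sorted): D 10.83, C 8.77, A 6.09, E 2.72, B 2.47
take D (23 @ 249); take C (26 @ 228); take 14/32 of A → 85.31. Capacity used 63/63.
Total value = 562.31

562.31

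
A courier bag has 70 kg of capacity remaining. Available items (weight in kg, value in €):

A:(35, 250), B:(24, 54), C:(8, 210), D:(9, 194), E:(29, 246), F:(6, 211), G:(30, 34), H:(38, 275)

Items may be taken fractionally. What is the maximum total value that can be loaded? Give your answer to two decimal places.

Sort by value per unit weight and fill in that order.
Order: F (211/6=35.17) > C (210/8=26.25) > D (194/9=21.56) > E (246/29=8.48) > H (275/38=7.24) > A (250/35=7.14) > B (54/24=2.25) > G (34/30=1.13)
Fill: take F (6 @ 211) → take C (8 @ 210) → take D (9 @ 194) → take E (29 @ 246) → take 18/38 of H → 130.26; 70/70 used.
Total value = 991.26

991.26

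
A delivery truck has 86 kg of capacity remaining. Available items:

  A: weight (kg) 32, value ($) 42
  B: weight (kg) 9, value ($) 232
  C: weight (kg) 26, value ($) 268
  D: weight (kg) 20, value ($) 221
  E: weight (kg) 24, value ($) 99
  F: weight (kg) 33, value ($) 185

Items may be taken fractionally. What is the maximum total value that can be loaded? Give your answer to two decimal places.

Greedy by value/weight ratio, highest first.
Ratios (sorted): B 25.78, D 11.05, C 10.31, F 5.61, E 4.12, A 1.31
take B (9 @ 232); take D (20 @ 221); take C (26 @ 268); take 31/33 of F → 173.79. Capacity used 86/86.
Total value = 894.79

894.79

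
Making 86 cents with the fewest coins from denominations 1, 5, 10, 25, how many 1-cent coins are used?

1

86 = 3×25 + 1×10 + 1×1
Count of 1: 1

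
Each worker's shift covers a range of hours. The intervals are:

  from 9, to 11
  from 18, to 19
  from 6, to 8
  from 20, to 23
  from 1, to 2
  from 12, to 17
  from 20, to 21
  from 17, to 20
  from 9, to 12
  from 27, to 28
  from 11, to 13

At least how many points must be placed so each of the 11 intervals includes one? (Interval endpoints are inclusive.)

By right end: [1,2]  [6,8]  [9,11]  [9,12]  [11,13]  [12,17]  [18,19]  [17,20]  [20,21]  [20,23]  [27,28]
[1,2] uncovered → point at 2; [6,8] uncovered → point at 8; [9,11] uncovered → point at 11; [12,17] uncovered → point at 17; [18,19] uncovered → point at 19; [20,21] uncovered → point at 21; [27,28] uncovered → point at 28.
Points: 2, 8, 11, 17, 19, 21, 28 (7 total).

7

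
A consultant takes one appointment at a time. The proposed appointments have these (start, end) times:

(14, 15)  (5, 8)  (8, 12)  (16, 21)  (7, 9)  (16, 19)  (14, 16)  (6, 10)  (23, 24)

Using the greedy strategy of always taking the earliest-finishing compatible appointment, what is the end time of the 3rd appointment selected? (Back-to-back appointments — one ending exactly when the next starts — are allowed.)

15

Sort by end time and greedily take each interval whose start is ≥ the last chosen end.
By end time: (5,8), (7,9), (6,10), (8,12), (14,15), (14,16), (16,19), (16,21), (23,24).
Pick (5,8); next start ≥ 8 → (8,12); next start ≥ 12 → (14,15); next start ≥ 15 → (16,19); next start ≥ 19 → (23,24).
Selected: (5,8) (8,12) (14,15) (16,19) (23,24)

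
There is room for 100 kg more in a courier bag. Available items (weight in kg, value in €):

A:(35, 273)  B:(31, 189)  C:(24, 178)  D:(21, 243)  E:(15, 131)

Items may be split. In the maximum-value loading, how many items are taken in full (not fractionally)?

4

Sort by value per unit weight and fill in that order.
Ratios (sorted): D 11.57, E 8.73, A 7.80, C 7.42, B 6.10
take D (21 @ 243); take E (15 @ 131); take A (35 @ 273); take C (24 @ 178); take 5/31 of B → 30.48. Capacity used 100/100.
4 item(s) taken whole; one partial (take 5/31 of B).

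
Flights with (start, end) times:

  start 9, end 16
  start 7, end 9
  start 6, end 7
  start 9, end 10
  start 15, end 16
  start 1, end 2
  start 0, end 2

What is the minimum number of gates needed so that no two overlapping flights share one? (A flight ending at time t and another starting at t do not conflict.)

Count concurrent intervals with a sweep; the peak is the room count.
starts: [0, 1, 6, 7, 9, 9, 15]
ends:   [2, 2, 7, 9, 10, 16, 16]
s0→1 s1→2  — peak 2.

2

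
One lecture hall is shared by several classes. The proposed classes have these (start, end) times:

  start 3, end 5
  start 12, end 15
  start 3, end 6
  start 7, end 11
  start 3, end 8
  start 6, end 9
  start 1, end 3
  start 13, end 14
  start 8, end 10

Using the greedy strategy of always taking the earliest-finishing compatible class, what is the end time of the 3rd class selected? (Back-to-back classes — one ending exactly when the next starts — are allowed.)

Greedy by earliest finish: after sorting by end time, pick each interval compatible with the last pick.
By end time: (1,3), (3,5), (3,6), (3,8), (6,9), (8,10), (7,11), (13,14), (12,15).
Pick (1,3); next start ≥ 3 → (3,5); next start ≥ 5 → (6,9); next start ≥ 9 → (13,14).
Selected: (1,3) (3,5) (6,9) (13,14)

9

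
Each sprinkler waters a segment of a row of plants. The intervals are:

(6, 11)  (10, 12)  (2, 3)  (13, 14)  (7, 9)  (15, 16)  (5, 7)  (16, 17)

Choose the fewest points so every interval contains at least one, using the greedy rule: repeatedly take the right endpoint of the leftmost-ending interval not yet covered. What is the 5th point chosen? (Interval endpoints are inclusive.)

16

Sort by right endpoint; whenever an interval is uncovered, place a point at its right end.
By right end: [2,3]  [5,7]  [7,9]  [6,11]  [10,12]  [13,14]  [15,16]  [16,17]
[2,3] uncovered → point at 3; [5,7] uncovered → point at 7; [10,12] uncovered → point at 12; [13,14] uncovered → point at 14; [15,16] uncovered → point at 16.
Points: 3, 7, 12, 14, 16 (5 total).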